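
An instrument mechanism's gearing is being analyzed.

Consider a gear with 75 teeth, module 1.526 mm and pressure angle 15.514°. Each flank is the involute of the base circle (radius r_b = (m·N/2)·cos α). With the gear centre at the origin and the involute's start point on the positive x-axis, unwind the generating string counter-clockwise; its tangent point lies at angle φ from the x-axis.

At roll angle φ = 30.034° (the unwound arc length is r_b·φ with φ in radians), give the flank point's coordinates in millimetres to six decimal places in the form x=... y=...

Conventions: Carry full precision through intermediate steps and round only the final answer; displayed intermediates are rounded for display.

x=62.203118 y=2.575352

single-mesh involute tooth geometry (75T wheel at module 1.526)
pitch radius r_p = m·N/2 = 1.526·75/2 = 57.225000
base radius r_b = r_p·cos α = 57.225000·cos 15.514° = 55.140014
roll angle φ = 30.034° = 0.52419219 rad
x = r_b·(cos φ + φ·sin φ) = 62.203118
y = r_b·(sin φ − φ·cos φ) = 2.575352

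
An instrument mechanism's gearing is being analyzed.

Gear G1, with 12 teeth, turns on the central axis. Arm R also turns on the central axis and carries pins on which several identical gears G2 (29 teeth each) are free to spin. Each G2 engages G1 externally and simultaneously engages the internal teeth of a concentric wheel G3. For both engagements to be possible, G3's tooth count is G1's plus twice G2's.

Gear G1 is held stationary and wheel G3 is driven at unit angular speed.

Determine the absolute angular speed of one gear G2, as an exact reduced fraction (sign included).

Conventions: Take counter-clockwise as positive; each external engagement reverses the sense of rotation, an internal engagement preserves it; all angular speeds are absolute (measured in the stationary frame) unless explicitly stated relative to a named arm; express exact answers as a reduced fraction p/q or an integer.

35/29

planetary set (12T centre, 29T on arm, 70T internal) — Willis relation
ring teeth: 12 + 2·29 = 70
12(ω_sun−ω_arm) = −70(ω_ring−ω_arm),  ω_sun = 0, ω_ring = 1
12(0−ω_arm) = −70(1−ω_arm)  ⇒  82·ω_arm = 70  ⇒  ω_arm = 35/41
sun–planet mesh: 12·(0−35/41) = −29·(ω_p−ω_arm)  ⇒  ω_p−ω_arm = 420/1189
ω_p = 35/41 + 420/1189 = 35/29
exact speed ratio = 35/29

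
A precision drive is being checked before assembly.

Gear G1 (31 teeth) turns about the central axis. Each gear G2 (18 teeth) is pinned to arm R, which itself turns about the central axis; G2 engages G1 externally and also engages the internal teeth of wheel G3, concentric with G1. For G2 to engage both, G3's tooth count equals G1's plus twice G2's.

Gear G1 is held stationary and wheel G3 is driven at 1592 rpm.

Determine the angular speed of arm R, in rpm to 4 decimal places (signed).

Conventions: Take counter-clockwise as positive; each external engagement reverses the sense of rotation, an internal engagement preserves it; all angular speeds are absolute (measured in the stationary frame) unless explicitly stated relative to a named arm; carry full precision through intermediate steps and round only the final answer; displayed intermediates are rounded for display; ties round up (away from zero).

topology: planetary set — G1 31T / G2 18T / G3 67T, arm = carrier (Willis)
normalise by the input: solve with ω_ring = 1, then scale by 1592 rpm
ring teeth: 31 + 2·18 = 67
31(ω_sun−ω_arm) = −67(ω_ring−ω_arm),  ω_sun = 0, ω_ring = 1
31(0−ω_arm) = −67(1−ω_arm)  ⇒  98·ω_arm = 67  ⇒  ω_arm = 67/98
scale: ω_arm = 67/98 × 1592 rpm = +1088.4082 rpm

+1088.4082 rpm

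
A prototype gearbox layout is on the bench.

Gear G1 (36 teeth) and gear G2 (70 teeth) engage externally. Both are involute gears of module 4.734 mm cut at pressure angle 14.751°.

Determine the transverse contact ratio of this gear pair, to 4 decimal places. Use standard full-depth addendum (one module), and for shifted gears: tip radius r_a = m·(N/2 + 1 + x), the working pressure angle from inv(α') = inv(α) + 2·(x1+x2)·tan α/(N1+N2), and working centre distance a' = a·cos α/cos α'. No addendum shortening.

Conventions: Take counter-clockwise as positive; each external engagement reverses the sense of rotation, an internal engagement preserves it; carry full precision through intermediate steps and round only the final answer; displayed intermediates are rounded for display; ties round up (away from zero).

2.1019

class = single-mesh tooth geometry [involute pair 36T × 70T, m = 4.734]
base radii: r_b1 = 82.403540, r_b2 = 160.229105
tip radii: r_a1 = 89.946000, r_a2 = 170.424000
no profile shift: α' = α, a' = a
action lengths: √(r_a1²−r_b1²) = 36.054674, √(r_a2²−r_b2²) = 58.060086
base pitch p_b = π·m·cos α = 14.382131
CR = (36.054674 + 58.060086 − 250.902000·sin 14.75100°)/14.382131 = 2.101941
contact ratio ≈ 2.1019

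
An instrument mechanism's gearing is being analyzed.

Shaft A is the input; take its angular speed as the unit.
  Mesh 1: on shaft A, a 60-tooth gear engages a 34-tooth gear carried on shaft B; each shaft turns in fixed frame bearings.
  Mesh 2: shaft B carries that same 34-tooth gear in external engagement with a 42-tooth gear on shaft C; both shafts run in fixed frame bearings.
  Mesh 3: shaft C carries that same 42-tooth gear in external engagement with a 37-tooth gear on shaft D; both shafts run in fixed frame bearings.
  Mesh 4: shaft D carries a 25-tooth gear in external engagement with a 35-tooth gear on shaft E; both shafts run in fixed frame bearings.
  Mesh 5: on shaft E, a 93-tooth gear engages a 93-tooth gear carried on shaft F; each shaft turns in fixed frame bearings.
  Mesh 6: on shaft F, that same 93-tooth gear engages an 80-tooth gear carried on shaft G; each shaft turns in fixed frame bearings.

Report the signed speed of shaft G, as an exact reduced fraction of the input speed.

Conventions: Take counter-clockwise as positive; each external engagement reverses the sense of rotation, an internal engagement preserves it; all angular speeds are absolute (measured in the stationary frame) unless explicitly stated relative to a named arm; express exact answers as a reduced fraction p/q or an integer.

6-mesh fixed-axis compound train (all bearings frame-fixed)
mesh 1 [60T→34T]: |ω|/ω_in = 1×60/34 = 30/17, sense flips to −
mesh 2 [34T→42T]: |ω|/ω_in = (30/17)×34/42 = 10/7, sense flips to +
mesh 3 [42T→37T]: |ω|/ω_in = (10/7)×42/37 = 60/37, sense flips to −
mesh 4 [25T→35T]: |ω|/ω_in = (60/37)×25/35 = 300/259, sense flips to +
mesh 5 [93T→93T]: |ω|/ω_in = (300/259)×93/93 = 300/259, sense flips to −
mesh 6 [93T→80T]: |ω|/ω_in = (300/259)×93/80 = 1395/1036, sense flips to +
signed output speed (× input speed) = 1395/1036

1395/1036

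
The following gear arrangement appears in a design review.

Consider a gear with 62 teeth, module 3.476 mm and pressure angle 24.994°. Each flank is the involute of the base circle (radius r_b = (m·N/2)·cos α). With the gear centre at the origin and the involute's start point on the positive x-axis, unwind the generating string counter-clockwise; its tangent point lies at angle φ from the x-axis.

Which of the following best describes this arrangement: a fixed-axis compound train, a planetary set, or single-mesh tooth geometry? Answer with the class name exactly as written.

single-mesh involute tooth geometry (62T wheel at module 3.476)
classification: single-mesh tooth geometry

single-mesh tooth geometry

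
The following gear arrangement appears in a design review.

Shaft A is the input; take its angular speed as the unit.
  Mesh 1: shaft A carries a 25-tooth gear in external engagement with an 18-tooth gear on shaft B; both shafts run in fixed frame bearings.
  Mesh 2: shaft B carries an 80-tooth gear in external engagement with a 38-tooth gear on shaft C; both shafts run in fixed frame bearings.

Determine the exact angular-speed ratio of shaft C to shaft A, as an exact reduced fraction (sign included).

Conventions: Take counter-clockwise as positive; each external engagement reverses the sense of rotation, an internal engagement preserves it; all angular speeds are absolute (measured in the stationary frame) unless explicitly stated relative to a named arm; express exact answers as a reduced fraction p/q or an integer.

class = fixed-axis compound train [2 meshes; 2 ratios multiply, 2 sense flips]
mesh 1 [25T→18T]: running ratio 25/18, sense −
mesh 2 [80T→38T]: running ratio 500/171, sense +
ω_out/ω_in = 500/171

500/171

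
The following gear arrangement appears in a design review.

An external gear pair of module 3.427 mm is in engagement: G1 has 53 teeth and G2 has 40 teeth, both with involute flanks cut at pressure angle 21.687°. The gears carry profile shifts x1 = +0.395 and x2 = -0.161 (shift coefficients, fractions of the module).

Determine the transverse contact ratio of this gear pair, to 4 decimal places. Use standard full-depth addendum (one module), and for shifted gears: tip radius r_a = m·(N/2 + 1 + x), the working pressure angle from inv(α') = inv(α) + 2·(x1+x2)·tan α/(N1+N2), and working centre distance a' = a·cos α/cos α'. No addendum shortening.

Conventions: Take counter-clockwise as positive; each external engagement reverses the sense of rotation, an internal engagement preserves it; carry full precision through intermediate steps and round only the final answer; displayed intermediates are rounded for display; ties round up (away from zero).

1.6226

single-mesh involute tooth geometry (53T engaging 40T at module 3.427)
base radii: r_b1 = 84.387256, r_b2 = 63.688495
tip radii: r_a1 = 95.596165, r_a2 = 71.415253
inv(α') = inv(21.687°) + 2·(+0.395-0.161)·tan α/(53+40) = 0.02117723  ⇒  α' = 22.38675°
a' = a·cos α / cos α' = 159.3555·cos 21.687°/cos 22.38675° = 160.145231
action lengths: √(r_a1²−r_b1²) = 44.915675, √(r_a2²−r_b2²) = 32.309658
base pitch p_b = π·m·cos α = 10.004165
CR = (44.915675 + 32.309658 − 160.145231·sin 22.38675°)/10.004165 = 1.622622
contact ratio ≈ 1.6226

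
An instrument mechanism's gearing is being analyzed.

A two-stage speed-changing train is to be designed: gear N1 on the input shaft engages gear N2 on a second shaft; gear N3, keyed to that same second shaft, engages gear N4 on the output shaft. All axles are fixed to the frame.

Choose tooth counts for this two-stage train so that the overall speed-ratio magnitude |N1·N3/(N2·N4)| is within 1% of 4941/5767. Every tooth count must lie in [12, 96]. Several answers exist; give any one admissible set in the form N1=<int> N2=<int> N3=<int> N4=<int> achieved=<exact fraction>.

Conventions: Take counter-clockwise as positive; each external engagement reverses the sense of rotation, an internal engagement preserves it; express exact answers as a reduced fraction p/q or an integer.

N1=61 N2=73 N3=81 N4=79 achieved=4941/5767

design class (target 4941/5767): fixed-axis compound train
target = 4941/5767 in lowest terms: an exact hit needs N1·N3 = k·4941 and N2·N4 = k·5767 for one integer k, every count in [12, 96]; additionally prefer no 1:1 stage (N1 ≠ N2, N3 ≠ N4)
k = 1: N1·N3 = 4941 = 61·81, N2·N4 = 5767 = 73·79
achieved = 61·81/(73·79) = 4941/5767; |achieved − target| = 0 ≤ 4941/576700 ✓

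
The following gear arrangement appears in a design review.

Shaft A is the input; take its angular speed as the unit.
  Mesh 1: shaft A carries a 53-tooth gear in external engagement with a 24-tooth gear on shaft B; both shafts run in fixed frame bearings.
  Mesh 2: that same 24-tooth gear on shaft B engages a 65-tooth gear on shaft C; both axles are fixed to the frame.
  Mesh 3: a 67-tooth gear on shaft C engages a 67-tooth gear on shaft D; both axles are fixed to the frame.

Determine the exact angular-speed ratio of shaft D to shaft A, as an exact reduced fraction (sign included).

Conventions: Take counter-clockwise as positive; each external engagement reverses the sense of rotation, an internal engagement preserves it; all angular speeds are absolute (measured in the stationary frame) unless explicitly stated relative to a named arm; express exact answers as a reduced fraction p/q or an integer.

class = fixed-axis compound train [3 meshes; 3 ratios multiply, 3 sense flips]
mesh 1 [53T→24T]: running ratio 53/24, sense −
mesh 2 [24T→65T]: running ratio 53/65, sense +
mesh 3 [67T→67T]: running ratio 53/65, sense −
ω_out/ω_in = -53/65

-53/65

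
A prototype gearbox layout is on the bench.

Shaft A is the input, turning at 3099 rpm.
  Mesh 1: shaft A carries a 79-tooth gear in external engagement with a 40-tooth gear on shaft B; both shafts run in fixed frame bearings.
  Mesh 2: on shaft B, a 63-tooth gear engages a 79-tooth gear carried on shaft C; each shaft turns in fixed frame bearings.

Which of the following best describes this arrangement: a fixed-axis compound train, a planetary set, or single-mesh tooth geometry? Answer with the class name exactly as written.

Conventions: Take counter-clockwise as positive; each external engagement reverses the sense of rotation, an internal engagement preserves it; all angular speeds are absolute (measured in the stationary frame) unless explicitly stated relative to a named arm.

class = fixed-axis compound train [2 meshes; 2 ratios multiply, 2 sense flips]
classification: fixed-axis compound train

fixed-axis compound train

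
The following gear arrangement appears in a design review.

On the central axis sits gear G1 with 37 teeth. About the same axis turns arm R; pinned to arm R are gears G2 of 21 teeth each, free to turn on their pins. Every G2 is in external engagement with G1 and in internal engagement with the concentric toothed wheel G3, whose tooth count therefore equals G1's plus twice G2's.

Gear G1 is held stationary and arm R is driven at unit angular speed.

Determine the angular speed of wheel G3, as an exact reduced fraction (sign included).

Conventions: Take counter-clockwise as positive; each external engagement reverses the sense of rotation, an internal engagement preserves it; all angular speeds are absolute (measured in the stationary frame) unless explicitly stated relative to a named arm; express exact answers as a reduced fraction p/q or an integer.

116/79

recognized (axles ride arm R): planetary set, 37/21/79 teeth
ring teeth: 37 + 2·21 = 79
37(ω_sun−ω_arm) = −79(ω_ring−ω_arm),  ω_sun = 0, ω_arm = 1
ω_ring = 1 − (37/79)(0−1) = 116/79
exact speed ratio = 116/79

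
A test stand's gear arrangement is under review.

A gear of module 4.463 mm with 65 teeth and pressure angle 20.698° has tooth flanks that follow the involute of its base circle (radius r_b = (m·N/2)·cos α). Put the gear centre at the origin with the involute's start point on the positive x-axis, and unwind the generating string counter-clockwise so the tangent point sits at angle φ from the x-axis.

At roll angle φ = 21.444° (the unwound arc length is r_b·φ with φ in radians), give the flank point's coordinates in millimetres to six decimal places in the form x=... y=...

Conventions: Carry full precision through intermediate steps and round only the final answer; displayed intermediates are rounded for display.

x=144.858599 y=2.338118

class = single-mesh tooth geometry [base-circle involute, m = 4.463, 65T]
pitch radius r_p = m·N/2 = 4.463·65/2 = 145.047500
base radius r_b = r_p·cos α = 145.047500·cos 20.698° = 135.685608
roll angle φ = 21.444° = 0.37426840 rad
x = r_b·(cos φ + φ·sin φ) = 144.858599
y = r_b·(sin φ − φ·cos φ) = 2.338118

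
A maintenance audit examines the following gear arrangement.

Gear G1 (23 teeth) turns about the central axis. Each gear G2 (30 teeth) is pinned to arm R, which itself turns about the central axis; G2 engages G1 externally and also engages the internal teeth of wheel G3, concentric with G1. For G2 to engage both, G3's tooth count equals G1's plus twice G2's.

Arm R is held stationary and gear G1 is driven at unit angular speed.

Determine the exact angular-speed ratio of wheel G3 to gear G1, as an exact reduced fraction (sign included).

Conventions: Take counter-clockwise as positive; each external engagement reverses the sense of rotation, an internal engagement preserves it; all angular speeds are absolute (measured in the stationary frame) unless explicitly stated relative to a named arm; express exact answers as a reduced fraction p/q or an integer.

-23/83

class = planetary set [G3 = 23+2·30 = 83; Willis about the carrier]
ring teeth: 23 + 2·30 = 83
23(ω_sun−ω_arm) = −83(ω_ring−ω_arm),  ω_arm = 0, ω_sun = 1
ω_ring = 0 − (23/83)(1−0) = -23/83
ω_out/ω_in = -23/83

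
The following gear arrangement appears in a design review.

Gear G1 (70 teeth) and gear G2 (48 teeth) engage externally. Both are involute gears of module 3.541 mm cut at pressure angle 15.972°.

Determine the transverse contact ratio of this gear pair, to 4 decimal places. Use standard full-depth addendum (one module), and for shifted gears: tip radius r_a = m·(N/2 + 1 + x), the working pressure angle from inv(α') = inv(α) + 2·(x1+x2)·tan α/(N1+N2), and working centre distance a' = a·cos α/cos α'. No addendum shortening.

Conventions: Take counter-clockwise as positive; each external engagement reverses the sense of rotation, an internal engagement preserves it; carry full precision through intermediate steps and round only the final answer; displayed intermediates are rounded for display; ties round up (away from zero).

2.0479

topology: single-mesh involute geometry — m = 3.541, 70T/48T pair
base radii: r_b1 = 119.150648, r_b2 = 81.703302
tip radii: r_a1 = 127.476000, r_a2 = 88.525000
no profile shift: α' = α, a' = a
action lengths: √(r_a1²−r_b1²) = 45.312841, √(r_a2²−r_b2²) = 34.077061
base pitch p_b = π·m·cos α = 10.694937
CR = (45.312841 + 34.077061 − 208.919000·sin 15.97200°)/10.694937 = 2.047901
contact ratio ≈ 2.0479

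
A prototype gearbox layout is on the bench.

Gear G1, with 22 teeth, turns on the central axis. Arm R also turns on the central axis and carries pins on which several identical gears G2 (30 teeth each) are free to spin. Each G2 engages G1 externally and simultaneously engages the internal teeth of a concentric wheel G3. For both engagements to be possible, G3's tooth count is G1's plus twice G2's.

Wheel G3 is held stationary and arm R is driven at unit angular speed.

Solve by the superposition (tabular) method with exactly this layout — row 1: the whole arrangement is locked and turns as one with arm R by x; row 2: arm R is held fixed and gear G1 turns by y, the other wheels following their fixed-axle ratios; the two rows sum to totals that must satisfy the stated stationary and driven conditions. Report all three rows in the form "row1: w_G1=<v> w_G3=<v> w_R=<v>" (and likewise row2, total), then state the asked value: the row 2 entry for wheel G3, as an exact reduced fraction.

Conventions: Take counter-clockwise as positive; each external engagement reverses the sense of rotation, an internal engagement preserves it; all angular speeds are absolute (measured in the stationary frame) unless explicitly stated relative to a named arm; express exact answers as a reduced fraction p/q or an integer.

row1: w_G1=1 w_G3=1 w_R=1
row2: w_G1=41/11 w_G3=-1 w_R=0
total: w_G1=52/11 w_G3=0 w_R=1
asked value: -1

planetary set (22T centre, 30T on arm, 82T internal) — Willis relation
row 1: whole set turns with the arm by x
row 2 — arm fixed, fixed-axis ratios: sun y, ring −(22/82)·y, arm 0
boundary: total ω_ring = x − (22/82)·y = 0 and total ω_arm = x = 1  ⇒  y = 41/11, x = 1
row 2 ring = −(22/82)·41/11 = -1
totals (row 1 + row 2): sun 1 + 41/11 = 52/11, ring 1 + (-1) = 0, arm 1 + 0 = 1
asked cell (row2, ring) = -1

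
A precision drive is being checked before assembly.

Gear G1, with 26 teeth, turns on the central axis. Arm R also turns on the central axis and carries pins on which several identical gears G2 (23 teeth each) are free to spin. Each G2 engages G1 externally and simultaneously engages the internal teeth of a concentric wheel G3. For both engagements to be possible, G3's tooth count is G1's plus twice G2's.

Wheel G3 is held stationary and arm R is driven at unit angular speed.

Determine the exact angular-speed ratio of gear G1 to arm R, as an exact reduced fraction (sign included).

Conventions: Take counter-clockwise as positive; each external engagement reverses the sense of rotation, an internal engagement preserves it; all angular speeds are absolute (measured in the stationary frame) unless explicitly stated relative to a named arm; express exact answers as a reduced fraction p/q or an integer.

class = planetary set [G3 = 26+2·23 = 72; Willis about the carrier]
ring teeth: 26 + 2·23 = 72
26(ω_sun−ω_arm) = −72(ω_ring−ω_arm),  ω_ring = 0, ω_arm = 1
ω_sun = 1 − (72/26)(0−1) = 49/13
ω_out/ω_in = 49/13

49/13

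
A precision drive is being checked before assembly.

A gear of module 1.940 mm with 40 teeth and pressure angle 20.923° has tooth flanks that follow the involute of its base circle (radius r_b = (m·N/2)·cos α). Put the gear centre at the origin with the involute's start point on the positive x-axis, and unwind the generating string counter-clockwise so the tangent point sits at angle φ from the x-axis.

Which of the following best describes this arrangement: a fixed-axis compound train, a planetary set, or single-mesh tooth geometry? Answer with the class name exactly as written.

single-mesh tooth geometry

class = single-mesh tooth geometry [base-circle involute, m = 1.940, 40T]
classification: single-mesh tooth geometry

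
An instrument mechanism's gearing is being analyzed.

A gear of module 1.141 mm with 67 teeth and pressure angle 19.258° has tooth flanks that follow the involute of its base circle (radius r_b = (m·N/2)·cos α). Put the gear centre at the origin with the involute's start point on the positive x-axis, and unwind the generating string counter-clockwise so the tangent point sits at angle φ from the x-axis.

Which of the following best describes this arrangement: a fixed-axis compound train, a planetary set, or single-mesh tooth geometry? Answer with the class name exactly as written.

single-mesh tooth geometry

topology: single-mesh involute geometry — m = 1.141, N = 67
classification: single-mesh tooth geometry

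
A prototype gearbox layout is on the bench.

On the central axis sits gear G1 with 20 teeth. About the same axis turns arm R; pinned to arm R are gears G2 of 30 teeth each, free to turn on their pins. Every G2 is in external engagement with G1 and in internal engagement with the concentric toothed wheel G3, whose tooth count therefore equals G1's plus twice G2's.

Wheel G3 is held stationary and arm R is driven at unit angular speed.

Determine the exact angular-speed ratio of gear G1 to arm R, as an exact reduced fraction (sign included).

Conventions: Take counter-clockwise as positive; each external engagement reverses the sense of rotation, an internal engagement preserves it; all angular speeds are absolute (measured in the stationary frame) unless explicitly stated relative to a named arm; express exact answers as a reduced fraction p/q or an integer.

recognized (axles ride arm R): planetary set, 20/30/80 teeth
ring teeth: 20 + 2·30 = 80
20(ω_sun−ω_arm) = −80(ω_ring−ω_arm),  ω_ring = 0, ω_arm = 1
ω_sun = 1 − (80/20)(0−1) = 5
ω_out/ω_in = 5

5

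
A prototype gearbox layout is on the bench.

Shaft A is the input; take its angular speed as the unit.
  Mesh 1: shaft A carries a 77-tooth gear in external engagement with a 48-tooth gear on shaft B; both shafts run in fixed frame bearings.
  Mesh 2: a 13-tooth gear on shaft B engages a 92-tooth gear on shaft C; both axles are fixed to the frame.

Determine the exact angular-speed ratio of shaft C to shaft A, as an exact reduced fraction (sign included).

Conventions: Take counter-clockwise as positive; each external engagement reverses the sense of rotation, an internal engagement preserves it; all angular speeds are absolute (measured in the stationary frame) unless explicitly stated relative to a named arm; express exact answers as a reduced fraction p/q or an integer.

class = fixed-axis compound train [2 meshes; 2 ratios multiply, 2 sense flips]
mesh 1 [77T→48T]: running ratio 77/48, sense −
mesh 2 [13T→92T]: running ratio 1001/4416, sense +
ω_out/ω_in = 1001/4416

1001/4416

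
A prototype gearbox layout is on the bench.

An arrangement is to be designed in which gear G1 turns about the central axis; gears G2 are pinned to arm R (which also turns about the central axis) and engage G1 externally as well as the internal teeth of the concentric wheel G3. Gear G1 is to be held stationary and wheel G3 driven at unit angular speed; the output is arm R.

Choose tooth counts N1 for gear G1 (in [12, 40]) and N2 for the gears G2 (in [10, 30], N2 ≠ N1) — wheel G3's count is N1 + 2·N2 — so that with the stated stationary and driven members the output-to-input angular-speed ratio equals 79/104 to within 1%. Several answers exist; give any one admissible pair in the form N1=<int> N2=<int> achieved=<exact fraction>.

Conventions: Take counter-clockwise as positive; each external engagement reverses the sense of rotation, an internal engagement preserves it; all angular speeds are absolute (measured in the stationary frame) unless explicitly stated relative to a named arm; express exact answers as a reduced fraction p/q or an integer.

N1=25 N2=27 achieved=79/104

class = planetary set [ratio 79/104 wanted; Willis about the carrier]
Willis with ω_sun = 0: ω_arm/ω_ring = N3/(N1+N3); set equal to 79/104  ⇒  N3/N1 = (79/104)/(1 − 79/104) = 79/25
N3 = N1 + 2·N2  ⇒  N2/N1 = (N3/N1 − 1)/2 = (79/25 − 1)/2 = 27/25
smallest multiple with N1 ≥ 12 and N2 ≥ 10: k = 1  ⇒  N1 = 1·25 = 25, N2 = 1·27 = 27 (N1 ≤ 40, N2 ≤ 30, N2 ≠ N1 ✓), N3 = 25 + 2·27 = 79
check: N3/(N1+N3) with N1 = 25, N3 = 79 gives 79/104; |achieved − target| = 0 ≤ 79/10400 ✓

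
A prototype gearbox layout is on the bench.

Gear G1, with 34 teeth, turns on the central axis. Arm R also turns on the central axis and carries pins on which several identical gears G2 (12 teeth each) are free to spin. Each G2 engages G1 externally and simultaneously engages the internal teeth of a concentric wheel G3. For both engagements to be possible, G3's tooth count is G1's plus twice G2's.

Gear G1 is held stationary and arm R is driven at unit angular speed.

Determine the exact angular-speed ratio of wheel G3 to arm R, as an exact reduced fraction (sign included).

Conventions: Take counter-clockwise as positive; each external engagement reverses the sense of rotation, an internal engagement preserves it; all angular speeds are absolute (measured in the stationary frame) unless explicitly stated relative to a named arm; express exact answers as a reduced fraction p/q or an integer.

46/29

topology: planetary set — G1 34T / G2 12T / G3 58T, arm = carrier (Willis)
ring teeth: 34 + 2·12 = 58
34(ω_sun−ω_arm) = −58(ω_ring−ω_arm),  ω_sun = 0, ω_arm = 1
ω_ring = 1 − (34/58)(0−1) = 46/29
ω_out/ω_in = 46/29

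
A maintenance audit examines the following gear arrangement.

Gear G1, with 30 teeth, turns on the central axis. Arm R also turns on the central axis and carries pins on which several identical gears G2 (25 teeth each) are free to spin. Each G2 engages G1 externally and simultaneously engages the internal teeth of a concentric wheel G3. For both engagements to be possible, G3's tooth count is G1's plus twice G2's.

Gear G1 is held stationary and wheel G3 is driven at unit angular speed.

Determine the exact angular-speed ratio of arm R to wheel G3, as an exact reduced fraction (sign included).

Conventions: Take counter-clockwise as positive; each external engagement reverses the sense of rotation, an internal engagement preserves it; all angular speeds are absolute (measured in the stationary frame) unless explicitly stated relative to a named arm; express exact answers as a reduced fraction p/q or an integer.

8/11

class = planetary set [G3 = 30+2·25 = 80; Willis about the carrier]
ring teeth: 30 + 2·25 = 80
30(ω_sun−ω_arm) = −80(ω_ring−ω_arm),  ω_sun = 0, ω_ring = 1
30(0−ω_arm) = −80(1−ω_arm)  ⇒  110·ω_arm = 80  ⇒  ω_arm = 8/11
ω_out/ω_in = 8/11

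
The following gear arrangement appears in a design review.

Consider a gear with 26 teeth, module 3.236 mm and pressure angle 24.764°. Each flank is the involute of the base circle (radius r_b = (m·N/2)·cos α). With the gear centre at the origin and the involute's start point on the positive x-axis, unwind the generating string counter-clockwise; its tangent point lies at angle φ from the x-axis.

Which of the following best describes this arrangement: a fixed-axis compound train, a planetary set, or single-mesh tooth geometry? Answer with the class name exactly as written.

class = single-mesh tooth geometry [base-circle involute, m = 3.236, 26T]
classification: single-mesh tooth geometry

single-mesh tooth geometry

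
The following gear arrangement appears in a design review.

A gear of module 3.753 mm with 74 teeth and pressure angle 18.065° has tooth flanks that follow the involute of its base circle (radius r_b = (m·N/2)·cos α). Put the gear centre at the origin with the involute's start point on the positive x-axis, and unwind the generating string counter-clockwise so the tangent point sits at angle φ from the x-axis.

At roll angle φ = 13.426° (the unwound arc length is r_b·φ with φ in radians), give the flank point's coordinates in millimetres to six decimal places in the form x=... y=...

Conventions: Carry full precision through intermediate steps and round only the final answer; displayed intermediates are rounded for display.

class = single-mesh tooth geometry [base-circle involute, m = 3.753, 74T]
pitch radius r_p = m·N/2 = 3.753·74/2 = 138.861000
base radius r_b = r_p·cos α = 138.861000·cos 18.065° = 132.015894
roll angle φ = 13.426° = 0.23432791 rad
x = r_b·(cos φ + φ·sin φ) = 135.590758
y = r_b·(sin φ − φ·cos φ) = 0.563106

x=135.590758 y=0.563106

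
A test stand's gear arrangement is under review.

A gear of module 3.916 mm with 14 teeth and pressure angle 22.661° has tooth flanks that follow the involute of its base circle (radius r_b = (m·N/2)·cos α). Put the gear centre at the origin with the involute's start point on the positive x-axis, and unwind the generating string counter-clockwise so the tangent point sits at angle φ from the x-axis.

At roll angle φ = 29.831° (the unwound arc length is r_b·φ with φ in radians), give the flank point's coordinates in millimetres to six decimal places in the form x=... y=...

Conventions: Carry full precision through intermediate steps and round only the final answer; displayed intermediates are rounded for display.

x=28.495474 y=1.158095

class = single-mesh tooth geometry [base-circle involute, m = 3.916, 14T]
pitch radius r_p = m·N/2 = 3.916·14/2 = 27.412000
base radius r_b = r_p·cos α = 27.412000·cos 22.661° = 25.295809
roll angle φ = 29.831° = 0.52064917 rad
x = r_b·(cos φ + φ·sin φ) = 28.495474
y = r_b·(sin φ − φ·cos φ) = 1.158095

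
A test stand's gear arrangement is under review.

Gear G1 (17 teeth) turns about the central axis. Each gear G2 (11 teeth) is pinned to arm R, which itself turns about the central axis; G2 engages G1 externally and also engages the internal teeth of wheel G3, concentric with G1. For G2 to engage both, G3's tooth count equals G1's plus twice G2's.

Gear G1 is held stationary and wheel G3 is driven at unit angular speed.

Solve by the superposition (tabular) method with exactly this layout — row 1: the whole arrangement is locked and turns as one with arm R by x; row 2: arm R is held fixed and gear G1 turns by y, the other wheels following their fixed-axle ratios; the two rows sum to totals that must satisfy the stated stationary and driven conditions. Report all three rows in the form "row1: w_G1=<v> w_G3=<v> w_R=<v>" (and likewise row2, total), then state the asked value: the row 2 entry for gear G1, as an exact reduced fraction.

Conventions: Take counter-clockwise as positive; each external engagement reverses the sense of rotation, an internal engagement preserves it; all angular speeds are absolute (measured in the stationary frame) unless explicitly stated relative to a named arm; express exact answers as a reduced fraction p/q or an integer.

row1: w_G1=39/56 w_G3=39/56 w_R=39/56
row2: w_G1=-39/56 w_G3=17/56 w_R=0
total: w_G1=0 w_G3=1 w_R=39/56
asked value: -39/56

planetary set (17T centre, 11T on arm, 39T internal) — Willis relation
row 1: whole set turns with the arm by x
superposition row 2 [arm held]: sun y, ring −(17/39)·y, arm 0
boundary: total ω_sun = x + y = 0 and total ω_ring = x − (17/39)·y = 1  ⇒  y = -39/56, x = 39/56
row 2 ring = −(17/39)·(-39/56) = 17/56
totals (row 1 + row 2): sun 39/56 + (-39/56) = 0, ring 39/56 + 17/56 = 1, arm 39/56 + 0 = 39/56
asked cell (row2, sun) = -39/56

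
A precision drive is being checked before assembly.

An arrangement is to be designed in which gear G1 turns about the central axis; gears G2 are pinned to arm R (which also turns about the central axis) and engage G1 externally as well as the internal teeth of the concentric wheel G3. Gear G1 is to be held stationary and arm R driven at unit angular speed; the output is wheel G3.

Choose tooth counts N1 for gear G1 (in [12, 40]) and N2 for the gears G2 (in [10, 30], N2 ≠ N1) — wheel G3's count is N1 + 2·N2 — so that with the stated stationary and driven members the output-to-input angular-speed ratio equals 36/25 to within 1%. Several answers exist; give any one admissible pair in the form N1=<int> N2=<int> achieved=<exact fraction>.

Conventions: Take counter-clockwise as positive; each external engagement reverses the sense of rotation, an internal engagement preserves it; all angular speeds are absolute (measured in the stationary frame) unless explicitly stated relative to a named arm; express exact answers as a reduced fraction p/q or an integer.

N1=22 N2=14 achieved=36/25

topology: planetary set — design target 36/25, arm = carrier (Willis)
Willis with ω_sun = 0: ω_ring/ω_arm = (N1+N3)/N3; set equal to 36/25  ⇒  N3/N1 = 1/(36/25 − 1) = 25/11
N3 = N1 + 2·N2  ⇒  N2/N1 = (N3/N1 − 1)/2 = (25/11 − 1)/2 = 7/11
smallest multiple with N1 ≥ 12 and N2 ≥ 10: k = 2  ⇒  N1 = 2·11 = 22, N2 = 2·7 = 14 (N1 ≤ 40, N2 ≤ 30, N2 ≠ N1 ✓), N3 = 22 + 2·14 = 50
check: (N1+N3)/N3 with N1 = 22, N3 = 50 gives 36/25; |achieved − target| = 0 ≤ 9/625 ✓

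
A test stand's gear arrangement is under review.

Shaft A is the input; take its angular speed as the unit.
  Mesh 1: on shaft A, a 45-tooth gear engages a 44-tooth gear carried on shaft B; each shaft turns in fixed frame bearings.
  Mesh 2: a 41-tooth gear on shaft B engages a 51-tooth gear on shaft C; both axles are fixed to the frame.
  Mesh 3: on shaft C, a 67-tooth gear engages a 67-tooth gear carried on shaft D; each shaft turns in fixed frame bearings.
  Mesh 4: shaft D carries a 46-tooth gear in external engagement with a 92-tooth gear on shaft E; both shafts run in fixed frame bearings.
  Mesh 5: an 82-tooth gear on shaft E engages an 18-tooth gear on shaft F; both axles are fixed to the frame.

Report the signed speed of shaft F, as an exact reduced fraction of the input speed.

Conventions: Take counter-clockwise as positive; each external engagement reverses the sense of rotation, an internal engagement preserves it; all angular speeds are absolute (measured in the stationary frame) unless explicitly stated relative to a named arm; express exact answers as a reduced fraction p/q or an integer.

-8405/4488

5-mesh fixed-axis compound train (all bearings frame-fixed)
mesh 1 [45T→44T]: |ω|/ω_in = 1×45/44 = 45/44, sense flips to −
mesh 2 [41T→51T]: |ω|/ω_in = (45/44)×41/51 = 615/748, sense flips to +
mesh 3 [67T→67T]: |ω|/ω_in = (615/748)×67/67 = 615/748, sense flips to −
mesh 4 [46T→92T]: |ω|/ω_in = (615/748)×46/92 = 615/1496, sense flips to +
mesh 5 [82T→18T]: |ω|/ω_in = (615/1496)×82/18 = 8405/4488, sense flips to −
signed output speed (× input speed) = -8405/4488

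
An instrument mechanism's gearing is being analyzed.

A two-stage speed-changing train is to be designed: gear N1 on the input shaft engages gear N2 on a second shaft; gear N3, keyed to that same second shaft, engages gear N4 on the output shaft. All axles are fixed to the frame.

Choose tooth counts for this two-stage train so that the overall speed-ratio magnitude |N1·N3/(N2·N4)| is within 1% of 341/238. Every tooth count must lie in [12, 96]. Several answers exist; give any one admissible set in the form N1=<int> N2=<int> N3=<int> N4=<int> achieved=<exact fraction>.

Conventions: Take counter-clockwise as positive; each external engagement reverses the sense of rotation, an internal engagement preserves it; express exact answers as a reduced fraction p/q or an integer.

N1=22 N2=14 N3=31 N4=34 achieved=341/238

2-stage fixed-axis compound train for ratio 341/238
target = 341/238 in lowest terms: an exact hit needs N1·N3 = k·341 and N2·N4 = k·238 for one integer k, every count in [12, 96]; additionally prefer no 1:1 stage (N1 ≠ N2, N3 ≠ N4)
k = 1: no 1:1-free in-range split of k·341 and k·238 into factor pairs; take k = 2
k = 2: N1·N3 = 682 = 22·31, N2·N4 = 476 = 14·34
achieved = 22·31/(14·34) = 341/238; |achieved − target| = 0 ≤ 341/23800 ✓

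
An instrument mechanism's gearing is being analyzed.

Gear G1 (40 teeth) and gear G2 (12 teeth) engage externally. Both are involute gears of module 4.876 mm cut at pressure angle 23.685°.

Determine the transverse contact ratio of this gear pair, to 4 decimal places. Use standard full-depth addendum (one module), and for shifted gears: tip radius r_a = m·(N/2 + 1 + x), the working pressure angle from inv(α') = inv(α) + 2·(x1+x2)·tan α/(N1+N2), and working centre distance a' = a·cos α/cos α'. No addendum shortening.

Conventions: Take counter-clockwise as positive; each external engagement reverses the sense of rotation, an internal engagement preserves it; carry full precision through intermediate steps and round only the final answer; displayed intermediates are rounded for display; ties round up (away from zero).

1.4481

class = single-mesh tooth geometry [involute pair 40T × 12T, m = 4.876]
base radii: r_b1 = 89.305675, r_b2 = 26.791703
tip radii: r_a1 = 102.396000, r_a2 = 34.132000
no profile shift: α' = α, a' = a
action lengths: √(r_a1²−r_b1²) = 50.094283, √(r_a2²−r_b2²) = 21.147059
base pitch p_b = π·m·cos α = 14.028103
CR = (50.094283 + 21.147059 − 126.776000·sin 23.68500°)/14.028103 = 1.448122
contact ratio ≈ 1.4481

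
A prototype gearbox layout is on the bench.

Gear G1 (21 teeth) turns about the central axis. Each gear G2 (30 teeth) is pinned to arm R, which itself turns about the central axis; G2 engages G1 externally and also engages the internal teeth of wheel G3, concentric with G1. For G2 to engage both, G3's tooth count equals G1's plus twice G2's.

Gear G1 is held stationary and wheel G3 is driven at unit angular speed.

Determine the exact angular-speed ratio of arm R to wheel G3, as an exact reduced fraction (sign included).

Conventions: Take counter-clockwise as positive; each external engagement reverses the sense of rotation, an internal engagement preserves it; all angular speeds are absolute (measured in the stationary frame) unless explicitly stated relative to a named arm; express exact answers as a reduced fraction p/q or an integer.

27/34

class = planetary set [G3 = 21+2·30 = 81; Willis about the carrier]
ring teeth: 21 + 2·30 = 81
21(ω_sun−ω_arm) = −81(ω_ring−ω_arm),  ω_sun = 0, ω_ring = 1
21(0−ω_arm) = −81(1−ω_arm)  ⇒  102·ω_arm = 81  ⇒  ω_arm = 27/34
ω_out/ω_in = 27/34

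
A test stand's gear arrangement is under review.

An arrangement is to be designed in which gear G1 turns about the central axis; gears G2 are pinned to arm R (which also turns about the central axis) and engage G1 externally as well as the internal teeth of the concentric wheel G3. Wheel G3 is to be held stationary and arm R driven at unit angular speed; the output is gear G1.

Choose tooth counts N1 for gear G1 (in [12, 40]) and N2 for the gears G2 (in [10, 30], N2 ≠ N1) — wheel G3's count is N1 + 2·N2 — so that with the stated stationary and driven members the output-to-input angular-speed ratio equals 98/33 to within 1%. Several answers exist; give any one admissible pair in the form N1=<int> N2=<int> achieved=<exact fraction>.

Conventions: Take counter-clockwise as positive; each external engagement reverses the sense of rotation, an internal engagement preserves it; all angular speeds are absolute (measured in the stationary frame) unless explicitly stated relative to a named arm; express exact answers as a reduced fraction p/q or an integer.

class = planetary set [ratio 98/33 wanted; Willis about the carrier]
Willis with ω_ring = 0: ω_sun/ω_arm = (N1+N3)/N1; set equal to 98/33  ⇒  N3/N1 = 98/33 − 1 = 65/33
N3 = N1 + 2·N2  ⇒  N2/N1 = (N3/N1 − 1)/2 = (65/33 − 1)/2 = 16/33
smallest multiple with N1 ≥ 12 and N2 ≥ 10: k = 1  ⇒  N1 = 1·33 = 33, N2 = 1·16 = 16 (N1 ≤ 40, N2 ≤ 30, N2 ≠ N1 ✓), N3 = 33 + 2·16 = 65
check: (N1+N3)/N1 with N1 = 33, N3 = 65 gives 98/33; |achieved − target| = 0 ≤ 49/1650 ✓

N1=33 N2=16 achieved=98/33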